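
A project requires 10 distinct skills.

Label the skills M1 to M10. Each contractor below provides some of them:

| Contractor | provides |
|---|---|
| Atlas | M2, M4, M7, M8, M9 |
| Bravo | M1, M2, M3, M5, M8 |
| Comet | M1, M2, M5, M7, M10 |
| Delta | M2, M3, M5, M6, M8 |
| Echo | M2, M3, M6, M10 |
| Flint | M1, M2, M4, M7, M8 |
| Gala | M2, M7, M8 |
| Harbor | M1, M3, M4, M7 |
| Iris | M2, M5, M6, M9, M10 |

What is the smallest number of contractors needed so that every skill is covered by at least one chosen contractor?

Take {Atlas, Harbor, Iris}. Their union is {M1, M2, M3, M4, M5, M6, M7, M8, M9, M10}, which is all 10 skills.
No 2 of the 9 contractors cover everything (all 36 combinations miss at least one skill), so 3 is optimal.

3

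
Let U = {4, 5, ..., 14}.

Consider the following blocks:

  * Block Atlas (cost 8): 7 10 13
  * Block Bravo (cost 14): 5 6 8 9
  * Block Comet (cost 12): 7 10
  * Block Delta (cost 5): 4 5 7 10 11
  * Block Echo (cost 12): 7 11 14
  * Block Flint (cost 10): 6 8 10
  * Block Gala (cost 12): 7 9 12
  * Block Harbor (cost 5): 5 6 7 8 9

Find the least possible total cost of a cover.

42

Atlas, Delta, Echo, Gala, Harbor together cover every point (Atlas ∪ Delta ∪ Echo ∪ Gala ∪ Harbor = {4, 5, 6, 7, 8, 9, 10, 11, 12, 13, 14}); total cost 8 + 5 + 12 + 12 + 5 = 42.
No covering selection has total cost below 42.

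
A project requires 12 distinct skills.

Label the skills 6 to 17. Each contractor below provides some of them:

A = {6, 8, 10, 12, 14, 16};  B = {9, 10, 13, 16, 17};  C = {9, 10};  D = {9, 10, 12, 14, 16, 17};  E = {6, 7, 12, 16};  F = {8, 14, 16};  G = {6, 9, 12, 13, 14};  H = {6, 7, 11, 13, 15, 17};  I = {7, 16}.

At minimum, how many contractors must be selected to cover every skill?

Take {A, G, H}. Their union is {6, 7, 8, 9, 10, 11, 12, 13, 14, 15, 16, 17}, which is all 12 skills.
Only H contains 11, so H is forced; the remaining 6 skills need at least 2 more contractors (each remaining contractor adds at most 5) — so at least 3 contractors are needed, and 3 is optimal.

3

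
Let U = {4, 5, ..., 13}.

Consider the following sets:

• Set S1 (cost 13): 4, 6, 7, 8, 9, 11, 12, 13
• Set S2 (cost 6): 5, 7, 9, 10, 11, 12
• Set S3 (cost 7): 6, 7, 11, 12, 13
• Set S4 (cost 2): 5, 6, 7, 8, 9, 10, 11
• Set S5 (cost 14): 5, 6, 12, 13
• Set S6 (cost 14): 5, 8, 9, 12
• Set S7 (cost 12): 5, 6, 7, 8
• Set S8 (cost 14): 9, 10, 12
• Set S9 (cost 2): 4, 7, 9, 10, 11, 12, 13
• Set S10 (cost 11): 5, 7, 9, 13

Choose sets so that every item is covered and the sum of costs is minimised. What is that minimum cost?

S4, S9 together cover every item (S4 ∪ S9 = {4, 5, 6, 7, 8, 9, 10, 11, 12, 13}); total cost 2 + 2 = 4.
No covering selection has total cost below 4.

4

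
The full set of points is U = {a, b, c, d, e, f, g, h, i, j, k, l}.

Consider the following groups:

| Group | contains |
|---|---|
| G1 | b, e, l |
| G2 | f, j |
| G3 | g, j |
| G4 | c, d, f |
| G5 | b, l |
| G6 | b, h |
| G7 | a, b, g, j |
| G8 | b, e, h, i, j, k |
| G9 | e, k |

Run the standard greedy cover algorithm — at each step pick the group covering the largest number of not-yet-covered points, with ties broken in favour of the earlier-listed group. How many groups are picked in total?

4

Greedy: pick G8 (covers 6 new) → pick G4 (covers 3 new) → pick G7 (covers 2 new) → pick G1 (covers 1 new). Total picks: 4.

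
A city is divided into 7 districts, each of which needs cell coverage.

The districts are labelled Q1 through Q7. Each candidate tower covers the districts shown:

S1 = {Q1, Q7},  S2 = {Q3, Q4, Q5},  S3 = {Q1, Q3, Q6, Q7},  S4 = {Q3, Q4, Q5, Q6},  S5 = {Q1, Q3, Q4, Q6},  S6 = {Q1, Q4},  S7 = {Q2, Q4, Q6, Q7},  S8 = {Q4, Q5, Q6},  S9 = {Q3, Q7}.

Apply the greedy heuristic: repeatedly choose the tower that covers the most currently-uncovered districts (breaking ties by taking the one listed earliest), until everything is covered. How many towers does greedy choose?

3

Greedy: pick S3 (covers 4 new) → pick S2 (covers 2 new) → pick S7 (covers 1 new). Total picks: 3.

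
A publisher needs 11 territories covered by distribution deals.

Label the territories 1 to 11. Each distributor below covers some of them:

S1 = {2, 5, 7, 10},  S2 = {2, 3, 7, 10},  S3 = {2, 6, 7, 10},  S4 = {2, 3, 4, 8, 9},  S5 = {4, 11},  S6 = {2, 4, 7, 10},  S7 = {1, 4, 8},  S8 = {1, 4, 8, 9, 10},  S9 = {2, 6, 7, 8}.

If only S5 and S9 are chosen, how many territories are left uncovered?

5

Union of S5, S9 = {2, 4, 6, 7, 8, 11}.
Not covered: 1, 3, 5, 9, 10 — 5 territories.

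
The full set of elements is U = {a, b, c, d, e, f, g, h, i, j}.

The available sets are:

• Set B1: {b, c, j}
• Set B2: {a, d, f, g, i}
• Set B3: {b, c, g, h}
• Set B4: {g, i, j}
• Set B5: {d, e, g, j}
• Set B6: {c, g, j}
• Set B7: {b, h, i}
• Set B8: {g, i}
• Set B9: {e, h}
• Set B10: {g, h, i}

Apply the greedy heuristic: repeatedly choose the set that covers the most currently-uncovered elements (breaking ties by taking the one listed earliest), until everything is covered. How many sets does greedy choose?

3

Greedy: pick B2 (covers 5 new) → pick B1 (covers 3 new) → pick B9 (covers 2 new). Total picks: 3.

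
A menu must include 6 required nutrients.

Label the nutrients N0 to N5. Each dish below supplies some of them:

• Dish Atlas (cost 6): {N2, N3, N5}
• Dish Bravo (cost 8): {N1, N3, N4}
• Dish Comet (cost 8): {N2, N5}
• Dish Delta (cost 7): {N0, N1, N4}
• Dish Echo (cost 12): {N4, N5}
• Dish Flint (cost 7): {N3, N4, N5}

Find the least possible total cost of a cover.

13

Atlas, Delta together cover every nutrient (Atlas ∪ Delta = {N0, N1, N2, N3, N4, N5}); total cost 6 + 7 = 13.
No covering selection has total cost below 13.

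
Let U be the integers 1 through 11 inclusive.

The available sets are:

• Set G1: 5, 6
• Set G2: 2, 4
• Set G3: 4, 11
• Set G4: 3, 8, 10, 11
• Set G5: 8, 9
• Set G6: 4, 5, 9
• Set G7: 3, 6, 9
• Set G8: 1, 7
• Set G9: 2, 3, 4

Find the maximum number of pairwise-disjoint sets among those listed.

4

G1, G3, G5, G8 are pairwise disjoint (G1={5,6}; G3={4,11}; G5={8,9}; G8={1,7}).
Every remaining set overlaps one of these, and no 5 of the listed sets are pairwise disjoint, so 4 is the maximum.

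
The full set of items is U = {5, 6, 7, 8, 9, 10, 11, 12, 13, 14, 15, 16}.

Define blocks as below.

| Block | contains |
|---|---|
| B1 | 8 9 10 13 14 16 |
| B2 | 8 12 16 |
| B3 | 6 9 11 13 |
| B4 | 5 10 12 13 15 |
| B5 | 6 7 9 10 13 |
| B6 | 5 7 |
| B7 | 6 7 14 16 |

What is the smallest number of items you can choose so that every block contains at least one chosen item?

H = {7, 12, 13} meets every block (each contains at least one member of H), and |H| = 3.
The blocks B2, B3, B6 are pairwise disjoint, so any hitting set needs a separate item for each — at least 3. Hence 3 is optimal.

3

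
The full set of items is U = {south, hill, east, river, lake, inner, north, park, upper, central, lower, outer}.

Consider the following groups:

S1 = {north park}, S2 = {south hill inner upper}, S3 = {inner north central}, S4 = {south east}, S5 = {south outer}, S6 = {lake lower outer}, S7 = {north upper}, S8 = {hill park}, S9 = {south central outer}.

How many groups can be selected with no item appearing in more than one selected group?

S4, S6, S7, S8 are pairwise disjoint (S4={south,east}; S6={lake,lower,outer}; S7={north,upper}; S8={hill,park}).
Every remaining group overlaps one of these, and no 5 of the listed groups are pairwise disjoint, so 4 is the maximum.

4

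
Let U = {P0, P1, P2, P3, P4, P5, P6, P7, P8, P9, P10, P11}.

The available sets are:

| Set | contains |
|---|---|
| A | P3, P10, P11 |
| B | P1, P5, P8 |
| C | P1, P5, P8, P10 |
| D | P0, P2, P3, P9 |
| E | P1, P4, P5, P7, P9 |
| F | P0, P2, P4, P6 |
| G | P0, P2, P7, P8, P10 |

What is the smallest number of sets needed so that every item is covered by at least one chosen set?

4

A, E, F, and G cover everything between them: the union {P0, P1, P2, P3, P4, P5, P6, P7, P8, P9, P10, P11} is all of U.
No 3 of the 7 sets cover everything (all 35 combinations miss at least one item), so 4 is optimal.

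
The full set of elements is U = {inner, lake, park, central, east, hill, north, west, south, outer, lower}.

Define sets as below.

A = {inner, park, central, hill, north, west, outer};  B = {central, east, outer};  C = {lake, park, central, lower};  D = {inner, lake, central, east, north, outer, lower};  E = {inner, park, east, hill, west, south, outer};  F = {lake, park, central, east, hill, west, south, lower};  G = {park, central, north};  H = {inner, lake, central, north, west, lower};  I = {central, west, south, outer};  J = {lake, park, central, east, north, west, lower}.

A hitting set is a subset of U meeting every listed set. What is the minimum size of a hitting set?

T = {central, west} meets every set (each contains at least one member of T), and |T| = 2.
No single element lies in every set, so at least 2 are needed and 2 is optimal.

2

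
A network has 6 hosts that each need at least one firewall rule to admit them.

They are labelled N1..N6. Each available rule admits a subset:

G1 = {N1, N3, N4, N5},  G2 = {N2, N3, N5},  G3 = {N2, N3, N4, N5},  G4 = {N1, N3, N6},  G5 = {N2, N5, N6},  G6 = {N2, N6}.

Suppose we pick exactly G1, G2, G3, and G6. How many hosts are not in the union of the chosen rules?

0

Union of G1, G2, G3, G6 = {N1, N2, N3, N4, N5, N6} — that's every host, so 0 are uncovered.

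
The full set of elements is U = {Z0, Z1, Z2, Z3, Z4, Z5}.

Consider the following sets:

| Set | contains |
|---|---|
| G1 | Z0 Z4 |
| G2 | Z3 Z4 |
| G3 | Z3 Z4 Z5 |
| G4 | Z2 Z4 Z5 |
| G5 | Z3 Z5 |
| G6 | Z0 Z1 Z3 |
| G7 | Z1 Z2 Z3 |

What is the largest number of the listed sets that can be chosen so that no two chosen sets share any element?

G1, G5 are pairwise disjoint (G1={Z0,Z4}; G5={Z3,Z5}).
Every remaining set overlaps one of these, and no 3 of the listed sets are pairwise disjoint, so 2 is the maximum.

2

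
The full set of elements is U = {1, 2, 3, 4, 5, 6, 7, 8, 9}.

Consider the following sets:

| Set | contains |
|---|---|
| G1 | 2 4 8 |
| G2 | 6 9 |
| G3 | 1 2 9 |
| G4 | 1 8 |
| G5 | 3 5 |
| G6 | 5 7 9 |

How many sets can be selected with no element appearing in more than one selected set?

3

G1, G2, G5 are pairwise disjoint (G1={2,4,8}; G2={6,9}; G5={3,5}).
Every remaining set overlaps one of these, and no 4 of the listed sets are pairwise disjoint, so 3 is the maximum.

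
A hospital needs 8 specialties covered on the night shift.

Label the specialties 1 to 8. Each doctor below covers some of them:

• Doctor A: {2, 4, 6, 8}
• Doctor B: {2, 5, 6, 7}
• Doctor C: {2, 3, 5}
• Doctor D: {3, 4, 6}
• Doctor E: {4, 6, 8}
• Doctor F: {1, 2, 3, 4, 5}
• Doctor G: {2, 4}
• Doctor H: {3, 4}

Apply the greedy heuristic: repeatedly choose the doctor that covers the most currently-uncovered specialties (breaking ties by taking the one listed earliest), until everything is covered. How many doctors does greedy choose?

Greedy: pick F (covers 5 new) → pick A (covers 2 new) → pick B (covers 1 new). Total picks: 3.

3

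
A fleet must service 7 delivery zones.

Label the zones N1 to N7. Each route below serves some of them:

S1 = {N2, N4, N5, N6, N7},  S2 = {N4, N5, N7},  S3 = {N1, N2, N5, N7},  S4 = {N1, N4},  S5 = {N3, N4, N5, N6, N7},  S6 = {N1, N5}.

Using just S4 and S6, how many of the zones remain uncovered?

4

Union of S4, S6 = {N1, N4, N5}.
Not covered: N2, N3, N6, N7 — 4 zones.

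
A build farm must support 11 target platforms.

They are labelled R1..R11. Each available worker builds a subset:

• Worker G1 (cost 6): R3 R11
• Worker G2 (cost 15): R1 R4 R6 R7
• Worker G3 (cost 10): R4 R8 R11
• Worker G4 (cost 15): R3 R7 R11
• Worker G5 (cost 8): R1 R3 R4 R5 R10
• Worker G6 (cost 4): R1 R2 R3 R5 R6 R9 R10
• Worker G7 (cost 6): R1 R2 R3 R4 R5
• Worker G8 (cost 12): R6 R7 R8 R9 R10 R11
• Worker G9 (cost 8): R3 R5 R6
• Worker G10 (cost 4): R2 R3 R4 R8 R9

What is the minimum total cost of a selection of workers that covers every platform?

18

G7, G8 together cover every platform (G7 ∪ G8 = {R1, R2, R3, R4, R5, R6, R7, R8, R9, R10, R11}); total cost 6 + 12 = 18.
The greedy pick G6, G10, G1, G8 costs 26; no covering selection beats 18.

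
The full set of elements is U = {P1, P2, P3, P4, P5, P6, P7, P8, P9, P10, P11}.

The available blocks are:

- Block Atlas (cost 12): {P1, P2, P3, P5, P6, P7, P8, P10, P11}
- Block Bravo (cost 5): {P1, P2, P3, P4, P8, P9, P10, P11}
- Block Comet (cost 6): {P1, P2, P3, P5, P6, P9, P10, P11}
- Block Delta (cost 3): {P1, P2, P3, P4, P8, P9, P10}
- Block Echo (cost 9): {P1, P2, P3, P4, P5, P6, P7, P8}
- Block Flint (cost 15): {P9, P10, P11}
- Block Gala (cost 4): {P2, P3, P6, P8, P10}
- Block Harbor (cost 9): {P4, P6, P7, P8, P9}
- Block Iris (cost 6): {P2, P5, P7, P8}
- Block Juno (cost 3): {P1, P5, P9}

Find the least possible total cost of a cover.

14

Bravo, Echo together cover every element (Bravo ∪ Echo = {P1, P2, P3, P4, P5, P6, P7, P8, P9, P10, P11}); total cost 5 + 9 = 14.
The greedy pick Delta, Comet, Iris costs 15; no covering selection beats 14.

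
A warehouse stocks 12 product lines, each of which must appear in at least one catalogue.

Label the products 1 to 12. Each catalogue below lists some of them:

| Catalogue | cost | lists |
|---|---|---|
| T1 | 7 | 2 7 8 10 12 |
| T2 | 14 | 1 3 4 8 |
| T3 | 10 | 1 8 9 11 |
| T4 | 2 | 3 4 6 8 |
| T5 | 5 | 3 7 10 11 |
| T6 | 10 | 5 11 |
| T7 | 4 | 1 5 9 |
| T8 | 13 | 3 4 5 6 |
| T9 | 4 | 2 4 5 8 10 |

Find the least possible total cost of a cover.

T1, T4, T5, T7 together cover every product (T1 ∪ T4 ∪ T5 ∪ T7 = {1, 2, 3, 4, 5, 6, 7, 8, 9, 10, 11, 12}); total cost 7 + 2 + 5 + 4 = 18.
No covering selection has total cost below 18.

18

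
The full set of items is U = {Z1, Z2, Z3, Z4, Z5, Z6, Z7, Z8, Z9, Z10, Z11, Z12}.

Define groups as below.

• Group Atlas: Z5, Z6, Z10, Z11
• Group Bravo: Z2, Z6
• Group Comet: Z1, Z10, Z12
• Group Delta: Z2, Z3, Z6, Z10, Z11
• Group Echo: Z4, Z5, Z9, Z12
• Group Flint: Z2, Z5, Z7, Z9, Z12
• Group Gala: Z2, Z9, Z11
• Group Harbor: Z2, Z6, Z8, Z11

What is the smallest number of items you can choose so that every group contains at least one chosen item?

3

Take H = {Z2, Z4, Z10}. Each listed group contains at least one of these, so H is a hitting set of size 3.
No choice of 2 items meets every group, so 3 is the minimum.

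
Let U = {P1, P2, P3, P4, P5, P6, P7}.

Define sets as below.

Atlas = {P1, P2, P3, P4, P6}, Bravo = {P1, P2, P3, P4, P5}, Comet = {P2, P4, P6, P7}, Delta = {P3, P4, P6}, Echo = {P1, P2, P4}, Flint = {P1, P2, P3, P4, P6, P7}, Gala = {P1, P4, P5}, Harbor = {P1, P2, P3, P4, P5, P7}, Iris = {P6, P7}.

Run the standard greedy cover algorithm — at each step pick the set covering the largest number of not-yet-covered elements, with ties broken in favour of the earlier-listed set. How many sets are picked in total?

Greedy: pick Flint (covers 6 new) → pick Bravo (covers 1 new). Total picks: 2.

2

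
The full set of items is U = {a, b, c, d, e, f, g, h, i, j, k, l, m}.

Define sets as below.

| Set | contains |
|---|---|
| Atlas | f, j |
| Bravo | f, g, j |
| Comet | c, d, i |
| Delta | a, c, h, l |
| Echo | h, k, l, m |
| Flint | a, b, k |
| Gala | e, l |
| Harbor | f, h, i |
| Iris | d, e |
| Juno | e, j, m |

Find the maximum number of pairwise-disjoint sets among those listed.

4

Bravo, Comet, Flint, Gala are pairwise disjoint (Bravo={f,g,j}; Comet={c,d,i}; Flint={a,b,k}; Gala={e,l}).
Every remaining set overlaps one of these, and no 5 of the listed sets are pairwise disjoint, so 4 is the maximum.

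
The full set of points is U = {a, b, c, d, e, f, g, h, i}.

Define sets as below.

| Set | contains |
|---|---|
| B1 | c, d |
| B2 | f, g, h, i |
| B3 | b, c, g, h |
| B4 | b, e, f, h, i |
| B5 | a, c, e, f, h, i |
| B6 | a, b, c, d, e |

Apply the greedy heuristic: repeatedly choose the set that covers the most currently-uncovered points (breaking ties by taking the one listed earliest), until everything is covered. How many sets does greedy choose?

3

Greedy: pick B5 (covers 6 new) → pick B3 (covers 2 new) → pick B1 (covers 1 new). Total picks: 3.
(The true minimum cover uses only 2 sets, so greedy is not optimal here.)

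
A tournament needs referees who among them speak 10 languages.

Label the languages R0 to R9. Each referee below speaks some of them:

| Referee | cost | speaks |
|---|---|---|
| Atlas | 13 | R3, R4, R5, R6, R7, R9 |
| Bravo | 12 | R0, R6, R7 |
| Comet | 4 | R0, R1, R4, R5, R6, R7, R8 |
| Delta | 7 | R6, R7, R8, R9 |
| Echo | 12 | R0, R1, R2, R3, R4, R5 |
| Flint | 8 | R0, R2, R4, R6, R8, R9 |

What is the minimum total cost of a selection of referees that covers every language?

Delta, Echo together cover every language (Delta ∪ Echo = {R0, R1, R2, R3, R4, R5, R6, R7, R8, R9}); total cost 7 + 12 = 19.
The greedy pick Comet, Flint, Echo costs 24; no covering selection beats 19.

19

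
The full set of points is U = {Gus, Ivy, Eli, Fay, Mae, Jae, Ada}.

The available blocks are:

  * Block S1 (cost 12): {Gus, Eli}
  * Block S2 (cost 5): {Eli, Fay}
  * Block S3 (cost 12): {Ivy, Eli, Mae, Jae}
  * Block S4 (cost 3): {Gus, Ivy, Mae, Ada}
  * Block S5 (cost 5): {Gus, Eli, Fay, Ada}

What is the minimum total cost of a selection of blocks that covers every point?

17

S3, S5 together cover every point (S3 ∪ S5 = {Gus, Ivy, Eli, Fay, Mae, Jae, Ada}); total cost 12 + 5 = 17.
The greedy pick S4, S2, S3 costs 20; no covering selection beats 17.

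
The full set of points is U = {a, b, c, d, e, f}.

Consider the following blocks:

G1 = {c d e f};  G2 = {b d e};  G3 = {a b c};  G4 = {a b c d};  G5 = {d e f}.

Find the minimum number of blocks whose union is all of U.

2

G1 and G3 cover everything between them: the union {a, b, c, d, e, f} is all of U.
No single block has all 6 points (the largest, G1, has 4), so 2 is optimal.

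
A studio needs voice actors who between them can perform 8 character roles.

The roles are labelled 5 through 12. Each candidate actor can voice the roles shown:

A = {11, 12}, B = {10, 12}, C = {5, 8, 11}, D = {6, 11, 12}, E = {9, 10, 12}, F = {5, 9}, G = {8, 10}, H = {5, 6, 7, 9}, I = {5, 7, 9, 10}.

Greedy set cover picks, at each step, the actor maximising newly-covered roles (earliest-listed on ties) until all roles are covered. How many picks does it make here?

3

Greedy: pick H (covers 4 new) → pick A (covers 2 new) → pick G (covers 2 new). Total picks: 3.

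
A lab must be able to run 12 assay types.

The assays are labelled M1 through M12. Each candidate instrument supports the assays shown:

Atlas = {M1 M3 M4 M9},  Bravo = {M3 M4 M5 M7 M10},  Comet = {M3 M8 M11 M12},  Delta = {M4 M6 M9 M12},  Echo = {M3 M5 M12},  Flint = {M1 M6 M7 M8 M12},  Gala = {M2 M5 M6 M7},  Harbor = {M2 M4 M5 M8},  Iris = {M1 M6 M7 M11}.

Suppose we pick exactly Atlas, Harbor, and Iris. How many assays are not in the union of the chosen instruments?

Union of Atlas, Harbor, Iris = {M1, M2, M3, M4, M5, M6, M7, M8, M9, M11}.
Not covered: M10, M12 — 2 assays.

2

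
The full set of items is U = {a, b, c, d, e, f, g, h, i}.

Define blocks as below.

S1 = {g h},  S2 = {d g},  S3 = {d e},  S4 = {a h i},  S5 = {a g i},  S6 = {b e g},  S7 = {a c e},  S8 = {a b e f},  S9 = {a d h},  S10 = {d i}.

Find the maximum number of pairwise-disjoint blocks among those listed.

3

S1, S7, S10 are pairwise disjoint (S1={g,h}; S7={a,c,e}; S10={d,i}).
Every remaining block overlaps one of these, and no 4 of the listed blocks are pairwise disjoint, so 3 is the maximum.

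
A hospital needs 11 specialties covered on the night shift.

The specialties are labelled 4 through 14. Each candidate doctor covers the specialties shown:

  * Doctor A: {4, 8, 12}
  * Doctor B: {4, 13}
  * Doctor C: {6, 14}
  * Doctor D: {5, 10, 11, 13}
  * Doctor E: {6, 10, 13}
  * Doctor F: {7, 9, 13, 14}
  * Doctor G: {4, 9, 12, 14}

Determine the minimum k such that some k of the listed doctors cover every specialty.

4

A and C and D and F together: A ∪ C ∪ D ∪ F = {4, 5, 6, 7, 8, 9, 10, 11, 12, 13, 14} — every specialty is covered.
Only F contains 7, so F is forced; the remaining 7 specialties need at least 3 more doctors (each remaining doctor adds at most 3) — so at least 4 doctors are needed, and 4 is optimal.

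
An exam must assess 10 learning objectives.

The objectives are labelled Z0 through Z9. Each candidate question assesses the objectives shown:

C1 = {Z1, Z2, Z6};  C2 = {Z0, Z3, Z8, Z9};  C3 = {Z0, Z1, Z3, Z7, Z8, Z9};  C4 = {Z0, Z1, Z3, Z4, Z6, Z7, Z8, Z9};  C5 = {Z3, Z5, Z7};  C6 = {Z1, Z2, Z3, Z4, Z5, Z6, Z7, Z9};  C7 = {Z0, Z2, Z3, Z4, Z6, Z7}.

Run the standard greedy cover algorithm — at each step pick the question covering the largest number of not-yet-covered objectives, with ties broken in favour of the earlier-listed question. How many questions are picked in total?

2

Greedy: pick C4 (covers 8 new) → pick C6 (covers 2 new). Total picks: 2.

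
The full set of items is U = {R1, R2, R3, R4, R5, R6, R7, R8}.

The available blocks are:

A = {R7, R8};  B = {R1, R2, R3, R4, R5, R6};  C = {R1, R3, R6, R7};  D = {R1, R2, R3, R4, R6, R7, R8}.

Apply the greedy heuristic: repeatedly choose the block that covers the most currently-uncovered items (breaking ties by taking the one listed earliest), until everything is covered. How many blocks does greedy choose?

2

Greedy: pick D (covers 7 new) → pick B (covers 1 new). Total picks: 2.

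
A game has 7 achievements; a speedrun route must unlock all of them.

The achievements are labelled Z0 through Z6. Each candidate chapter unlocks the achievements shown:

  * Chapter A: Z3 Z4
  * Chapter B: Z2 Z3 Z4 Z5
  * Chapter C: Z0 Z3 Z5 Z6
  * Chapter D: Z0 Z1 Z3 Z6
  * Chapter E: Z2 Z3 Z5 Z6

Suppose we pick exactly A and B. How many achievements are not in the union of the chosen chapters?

Union of A, B = {Z2, Z3, Z4, Z5}.
Not covered: Z0, Z1, Z6 — 3 achievements.

3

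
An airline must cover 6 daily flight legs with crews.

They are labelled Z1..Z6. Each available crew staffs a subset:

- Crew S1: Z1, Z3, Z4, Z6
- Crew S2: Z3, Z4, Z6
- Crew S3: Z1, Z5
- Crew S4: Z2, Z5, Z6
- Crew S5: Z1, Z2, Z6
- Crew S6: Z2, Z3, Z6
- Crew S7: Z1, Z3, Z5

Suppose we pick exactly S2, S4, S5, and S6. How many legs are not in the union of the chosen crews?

Union of S2, S4, S5, S6 = {Z1, Z2, Z3, Z4, Z5, Z6} — that's every leg, so 0 are uncovered.

0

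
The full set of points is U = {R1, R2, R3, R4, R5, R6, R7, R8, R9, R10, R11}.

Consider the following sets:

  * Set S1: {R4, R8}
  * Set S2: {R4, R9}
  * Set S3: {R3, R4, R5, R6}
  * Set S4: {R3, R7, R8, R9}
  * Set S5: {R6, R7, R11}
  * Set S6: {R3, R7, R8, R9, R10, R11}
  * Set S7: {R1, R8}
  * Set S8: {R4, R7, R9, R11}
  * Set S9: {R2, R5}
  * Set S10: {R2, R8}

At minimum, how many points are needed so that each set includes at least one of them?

H = {R4, R5, R7, R8} meets every set (each contains at least one member of H), and |H| = 4.
The sets S2, S5, S7, S9 are pairwise disjoint, so any hitting set needs a separate point for each — at least 4. Hence 4 is optimal.

4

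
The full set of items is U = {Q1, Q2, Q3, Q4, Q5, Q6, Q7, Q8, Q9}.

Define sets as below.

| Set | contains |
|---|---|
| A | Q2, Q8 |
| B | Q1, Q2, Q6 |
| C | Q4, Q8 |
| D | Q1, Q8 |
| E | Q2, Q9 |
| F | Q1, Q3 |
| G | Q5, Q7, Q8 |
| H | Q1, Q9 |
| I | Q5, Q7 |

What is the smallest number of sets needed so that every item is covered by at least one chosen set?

B and C and F and G and H together: B ∪ C ∪ F ∪ G ∪ H = {Q1, Q2, Q3, Q4, Q5, Q6, Q7, Q8, Q9} — every item is covered.
No 4 of the 9 sets cover everything (all 126 combinations miss at least one item), so 5 is optimal.

5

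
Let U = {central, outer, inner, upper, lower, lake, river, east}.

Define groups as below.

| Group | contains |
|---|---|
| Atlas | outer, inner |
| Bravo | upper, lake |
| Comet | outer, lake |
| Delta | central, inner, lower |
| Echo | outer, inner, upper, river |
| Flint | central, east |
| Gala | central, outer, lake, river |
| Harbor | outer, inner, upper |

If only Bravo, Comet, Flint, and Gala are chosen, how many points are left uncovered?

Union of Bravo, Comet, Flint, Gala = {central, outer, upper, lake, river, east}.
Not covered: inner, lower — 2 points.

2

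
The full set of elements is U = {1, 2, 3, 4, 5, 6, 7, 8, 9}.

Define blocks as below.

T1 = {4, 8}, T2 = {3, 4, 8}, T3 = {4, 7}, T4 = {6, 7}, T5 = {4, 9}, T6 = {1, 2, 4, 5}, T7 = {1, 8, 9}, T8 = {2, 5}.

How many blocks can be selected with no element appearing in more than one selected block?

T4, T5, T8 are pairwise disjoint (T4={6,7}; T5={4,9}; T8={2,5}).
Every remaining block overlaps one of these, and no 4 of the listed blocks are pairwise disjoint, so 3 is the maximum.

3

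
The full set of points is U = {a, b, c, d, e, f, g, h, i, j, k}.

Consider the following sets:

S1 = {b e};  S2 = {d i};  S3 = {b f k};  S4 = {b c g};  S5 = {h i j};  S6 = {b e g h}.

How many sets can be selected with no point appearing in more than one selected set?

2

S2, S6 are pairwise disjoint (S2={d,i}; S6={b,e,g,h}).
Every remaining set overlaps one of these, and no 3 of the listed sets are pairwise disjoint, so 2 is the maximum.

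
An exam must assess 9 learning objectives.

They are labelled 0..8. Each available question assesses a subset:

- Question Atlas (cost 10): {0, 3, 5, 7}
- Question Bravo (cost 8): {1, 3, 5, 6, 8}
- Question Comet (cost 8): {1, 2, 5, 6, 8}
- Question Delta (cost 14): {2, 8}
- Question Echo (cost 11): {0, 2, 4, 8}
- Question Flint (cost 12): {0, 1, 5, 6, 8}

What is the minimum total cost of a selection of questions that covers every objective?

29

Atlas, Comet, Echo together cover every objective (Atlas ∪ Comet ∪ Echo = {0, 1, 2, 3, 4, 5, 6, 7, 8}); total cost 10 + 8 + 11 = 29.
No covering selection has total cost below 29.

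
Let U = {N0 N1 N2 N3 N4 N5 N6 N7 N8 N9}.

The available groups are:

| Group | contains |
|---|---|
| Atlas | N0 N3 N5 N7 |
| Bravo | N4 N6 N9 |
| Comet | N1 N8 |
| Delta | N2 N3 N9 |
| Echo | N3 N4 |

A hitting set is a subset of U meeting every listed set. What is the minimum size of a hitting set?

3

Take H = {N1, N3, N4}. Each listed group contains at least one of these, so H is a hitting set of size 3.
The groups Atlas, Bravo, Comet are pairwise disjoint, so any hitting set needs a separate element for each — at least 3. Hence 3 is optimal.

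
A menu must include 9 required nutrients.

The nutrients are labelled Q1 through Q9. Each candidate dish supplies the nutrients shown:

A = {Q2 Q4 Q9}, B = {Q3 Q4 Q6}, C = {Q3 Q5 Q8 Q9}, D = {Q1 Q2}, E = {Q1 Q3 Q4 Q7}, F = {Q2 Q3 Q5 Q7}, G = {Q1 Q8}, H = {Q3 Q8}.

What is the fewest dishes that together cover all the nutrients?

4

Take {B, C, D, F}. Their union is {Q1, Q2, Q3, Q4, Q5, Q6, Q7, Q8, Q9}, which is all 9 nutrients.
No 3 of the 8 dishes cover everything (all 56 combinations miss at least one nutrient), so 4 is optimal.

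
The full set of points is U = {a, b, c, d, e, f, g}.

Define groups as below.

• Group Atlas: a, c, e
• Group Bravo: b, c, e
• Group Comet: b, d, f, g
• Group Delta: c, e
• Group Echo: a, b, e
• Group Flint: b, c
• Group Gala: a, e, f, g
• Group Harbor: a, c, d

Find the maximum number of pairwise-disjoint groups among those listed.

Atlas, Comet are pairwise disjoint (Atlas={a,c,e}; Comet={b,d,f,g}).
Every remaining group overlaps one of these, and no 3 of the listed groups are pairwise disjoint, so 2 is the maximum.

2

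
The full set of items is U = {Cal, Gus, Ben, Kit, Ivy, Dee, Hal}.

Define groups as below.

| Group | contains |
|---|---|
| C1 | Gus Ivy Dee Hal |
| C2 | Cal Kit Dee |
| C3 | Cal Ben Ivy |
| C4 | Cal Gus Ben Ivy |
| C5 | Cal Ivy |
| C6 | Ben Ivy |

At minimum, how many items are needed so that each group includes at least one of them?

2

H = {Kit, Ivy} meets every group (each contains at least one member of H), and |H| = 2.
The groups C2, C6 are pairwise disjoint, so any hitting set needs a separate item for each — at least 2. Hence 2 is optimal.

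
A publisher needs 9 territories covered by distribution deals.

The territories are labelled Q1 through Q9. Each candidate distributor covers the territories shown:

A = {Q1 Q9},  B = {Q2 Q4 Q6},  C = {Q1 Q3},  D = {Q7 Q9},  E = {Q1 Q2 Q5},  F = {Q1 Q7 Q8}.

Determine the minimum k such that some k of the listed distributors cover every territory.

5

B and C and D and E and F together: B ∪ C ∪ D ∪ E ∪ F = {Q1, Q2, Q3, Q4, Q5, Q6, Q7, Q8, Q9} — every territory is covered.
No 4 of the 6 distributors cover everything (all 15 combinations miss at least one territory), so 5 is optimal.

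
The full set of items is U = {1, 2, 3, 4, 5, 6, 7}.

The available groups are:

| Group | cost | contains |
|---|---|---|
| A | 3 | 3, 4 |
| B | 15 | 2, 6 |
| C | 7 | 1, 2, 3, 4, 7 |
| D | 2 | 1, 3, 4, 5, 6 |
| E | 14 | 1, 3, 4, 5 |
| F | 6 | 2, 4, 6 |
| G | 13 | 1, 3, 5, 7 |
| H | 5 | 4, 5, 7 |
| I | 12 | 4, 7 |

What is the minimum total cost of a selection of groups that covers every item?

9

C, D together cover every item (C ∪ D = {1, 2, 3, 4, 5, 6, 7}); total cost 7 + 2 = 9.
No covering selection has total cost below 9.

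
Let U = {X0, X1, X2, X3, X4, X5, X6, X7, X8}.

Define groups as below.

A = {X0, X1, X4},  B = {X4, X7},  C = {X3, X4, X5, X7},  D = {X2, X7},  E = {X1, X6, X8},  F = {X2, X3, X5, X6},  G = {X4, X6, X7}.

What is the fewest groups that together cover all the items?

Take {A, C, E, F}. Their union is {X0, X1, X2, X3, X4, X5, X6, X7, X8}, which is all 9 items.
No 3 of the 7 groups cover everything (all 35 combinations miss at least one item), so 4 is optimal.

4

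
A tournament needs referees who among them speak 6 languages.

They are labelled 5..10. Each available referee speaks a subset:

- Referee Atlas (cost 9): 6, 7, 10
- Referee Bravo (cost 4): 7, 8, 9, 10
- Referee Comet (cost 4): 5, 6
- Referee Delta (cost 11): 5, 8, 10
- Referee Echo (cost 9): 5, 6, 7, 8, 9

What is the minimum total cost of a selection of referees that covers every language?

8

Bravo, Comet together cover every language (Bravo ∪ Comet = {5, 6, 7, 8, 9, 10}); total cost 4 + 4 = 8.
No covering selection has total cost below 8.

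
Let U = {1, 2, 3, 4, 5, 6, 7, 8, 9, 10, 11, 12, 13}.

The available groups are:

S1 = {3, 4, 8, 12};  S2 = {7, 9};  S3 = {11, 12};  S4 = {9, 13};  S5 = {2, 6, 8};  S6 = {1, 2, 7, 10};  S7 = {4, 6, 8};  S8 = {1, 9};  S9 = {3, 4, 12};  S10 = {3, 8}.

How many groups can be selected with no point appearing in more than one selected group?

S3, S4, S6, S10 are pairwise disjoint (S3={11,12}; S4={9,13}; S6={1,2,7,10}; S10={3,8}).
Every remaining group overlaps one of these, and no 5 of the listed groups are pairwise disjoint, so 4 is the maximum.

4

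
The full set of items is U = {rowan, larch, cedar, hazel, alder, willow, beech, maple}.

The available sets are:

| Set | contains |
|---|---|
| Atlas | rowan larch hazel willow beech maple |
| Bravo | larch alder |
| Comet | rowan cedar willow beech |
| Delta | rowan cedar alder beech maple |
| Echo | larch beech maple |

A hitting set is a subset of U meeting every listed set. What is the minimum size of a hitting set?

Take H = {alder, beech}. Each listed set contains at least one of these, so H is a hitting set of size 2.
The sets Bravo, Comet are pairwise disjoint, so any hitting set needs a separate item for each — at least 2. Hence 2 is optimal.

2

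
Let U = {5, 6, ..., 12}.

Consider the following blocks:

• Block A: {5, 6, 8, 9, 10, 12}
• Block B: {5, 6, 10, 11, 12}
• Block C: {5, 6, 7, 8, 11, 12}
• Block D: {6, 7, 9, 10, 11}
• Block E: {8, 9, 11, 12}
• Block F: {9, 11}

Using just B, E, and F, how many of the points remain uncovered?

1

Union of B, E, F = {5, 6, 8, 9, 10, 11, 12}.
Not covered: 7 — 1 point.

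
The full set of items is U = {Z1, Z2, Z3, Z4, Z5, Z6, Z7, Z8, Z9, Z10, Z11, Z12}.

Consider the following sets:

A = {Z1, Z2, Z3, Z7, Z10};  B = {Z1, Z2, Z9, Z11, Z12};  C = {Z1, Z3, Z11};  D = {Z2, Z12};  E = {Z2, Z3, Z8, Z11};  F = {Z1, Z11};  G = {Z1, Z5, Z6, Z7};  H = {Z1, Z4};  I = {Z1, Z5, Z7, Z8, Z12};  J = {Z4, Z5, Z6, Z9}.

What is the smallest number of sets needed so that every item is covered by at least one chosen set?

A, C, I, and J cover everything between them: the union {Z1, Z2, Z3, Z4, Z5, Z6, Z7, Z8, Z9, Z10, Z11, Z12} is all of U.
No 3 of the 10 sets cover everything (all 120 combinations miss at least one item), so 4 is optimal.

4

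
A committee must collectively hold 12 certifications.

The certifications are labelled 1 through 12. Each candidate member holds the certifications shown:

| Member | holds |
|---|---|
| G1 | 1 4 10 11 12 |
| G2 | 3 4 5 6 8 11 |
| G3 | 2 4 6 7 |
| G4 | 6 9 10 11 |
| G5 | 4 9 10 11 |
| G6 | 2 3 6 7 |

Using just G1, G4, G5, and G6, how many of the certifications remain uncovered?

2

Union of G1, G4, G5, G6 = {1, 2, 3, 4, 6, 7, 9, 10, 11, 12}.
Not covered: 5, 8 — 2 certifications.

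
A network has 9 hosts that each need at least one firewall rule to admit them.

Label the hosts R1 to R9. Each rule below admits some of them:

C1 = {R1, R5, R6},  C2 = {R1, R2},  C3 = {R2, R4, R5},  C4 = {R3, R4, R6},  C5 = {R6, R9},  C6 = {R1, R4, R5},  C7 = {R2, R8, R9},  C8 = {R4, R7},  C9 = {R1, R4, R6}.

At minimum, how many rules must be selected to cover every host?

C4 and C6 and C7 and C8 together: C4 ∪ C6 ∪ C7 ∪ C8 = {R1, R2, R3, R4, R5, R6, R7, R8, R9} — every host is covered.
Only C8 contains R7, so C8 is forced; the remaining 7 hosts need at least 3 more rules (each remaining rule adds at most 3) — so at least 4 rules are needed, and 4 is optimal.

4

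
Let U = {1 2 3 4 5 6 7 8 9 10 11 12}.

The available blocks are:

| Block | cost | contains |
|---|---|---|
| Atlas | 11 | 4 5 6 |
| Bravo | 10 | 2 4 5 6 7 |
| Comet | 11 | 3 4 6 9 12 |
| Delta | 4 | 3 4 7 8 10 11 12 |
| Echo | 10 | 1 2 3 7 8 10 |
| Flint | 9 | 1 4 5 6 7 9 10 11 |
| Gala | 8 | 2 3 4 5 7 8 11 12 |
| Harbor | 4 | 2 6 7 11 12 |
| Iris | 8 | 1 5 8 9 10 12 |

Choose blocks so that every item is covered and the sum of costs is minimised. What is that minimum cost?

Delta, Harbor, Iris together cover every item (Delta ∪ Harbor ∪ Iris = {1, 2, 3, 4, 5, 6, 7, 8, 9, 10, 11, 12}); total cost 4 + 4 + 8 = 16.
No covering selection has total cost below 16.

16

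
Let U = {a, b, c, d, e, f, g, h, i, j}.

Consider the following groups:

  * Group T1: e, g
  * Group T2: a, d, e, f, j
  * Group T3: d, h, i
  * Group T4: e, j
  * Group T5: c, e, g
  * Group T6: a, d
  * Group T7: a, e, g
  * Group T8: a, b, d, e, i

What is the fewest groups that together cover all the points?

T2 and T3 and T5 and T8 together: T2 ∪ T3 ∪ T5 ∪ T8 = {a, b, c, d, e, f, g, h, i, j} — every point is covered.
Only T8 contains b, so T8 is forced; the remaining 5 points need at least 3 more groups (each remaining group adds at most 2) — so at least 4 groups are needed, and 4 is optimal.

4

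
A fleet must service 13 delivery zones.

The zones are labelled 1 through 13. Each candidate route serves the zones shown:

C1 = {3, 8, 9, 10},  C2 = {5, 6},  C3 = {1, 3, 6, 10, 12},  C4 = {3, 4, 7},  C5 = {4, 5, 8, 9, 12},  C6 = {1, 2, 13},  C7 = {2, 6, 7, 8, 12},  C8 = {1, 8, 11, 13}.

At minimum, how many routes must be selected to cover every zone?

Take {C3, C5, C7, C8}. Their union is {1, 2, 3, 4, 5, 6, 7, 8, 9, 10, 11, 12, 13}, which is all 13 zones.
Only C8 contains 11, so C8 is forced; the remaining 9 zones need at least 3 more routes (each remaining route adds at most 4) — so at least 4 routes are needed, and 4 is optimal.

4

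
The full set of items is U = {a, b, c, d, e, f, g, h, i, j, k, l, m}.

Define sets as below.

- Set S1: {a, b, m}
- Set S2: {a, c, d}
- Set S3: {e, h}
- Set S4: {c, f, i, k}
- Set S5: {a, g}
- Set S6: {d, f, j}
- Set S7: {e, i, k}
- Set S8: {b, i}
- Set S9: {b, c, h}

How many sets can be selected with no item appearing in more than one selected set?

4

S5, S6, S7, S9 are pairwise disjoint (S5={a,g}; S6={d,f,j}; S7={e,i,k}; S9={b,c,h}).
Every remaining set overlaps one of these, and no 5 of the listed sets are pairwise disjoint, so 4 is the maximum.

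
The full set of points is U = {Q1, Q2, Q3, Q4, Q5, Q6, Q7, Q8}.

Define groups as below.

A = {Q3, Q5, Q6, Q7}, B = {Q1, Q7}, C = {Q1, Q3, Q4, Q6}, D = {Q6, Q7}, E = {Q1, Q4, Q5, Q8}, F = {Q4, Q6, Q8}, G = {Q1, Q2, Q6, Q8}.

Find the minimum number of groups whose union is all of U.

3

Take {A, F, G}. Their union is {Q1, Q2, Q3, Q4, Q5, Q6, Q7, Q8}, which is all 8 points.
Only G contains Q2, so G is forced; the remaining 4 points need at least 2 more groups (each remaining group adds at most 3) — so at least 3 groups are needed, and 3 is optimal.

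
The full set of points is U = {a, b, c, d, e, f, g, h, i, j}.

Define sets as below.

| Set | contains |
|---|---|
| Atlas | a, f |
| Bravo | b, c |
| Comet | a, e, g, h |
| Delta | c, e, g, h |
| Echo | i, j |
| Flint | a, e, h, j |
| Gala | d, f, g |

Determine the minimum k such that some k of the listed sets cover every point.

Bravo and Echo and Flint and Gala together: Bravo ∪ Echo ∪ Flint ∪ Gala = {a, b, c, d, e, f, g, h, i, j} — every point is covered.
No 3 of the 7 sets cover everything (all 35 combinations miss at least one point), so 4 is optimal.

4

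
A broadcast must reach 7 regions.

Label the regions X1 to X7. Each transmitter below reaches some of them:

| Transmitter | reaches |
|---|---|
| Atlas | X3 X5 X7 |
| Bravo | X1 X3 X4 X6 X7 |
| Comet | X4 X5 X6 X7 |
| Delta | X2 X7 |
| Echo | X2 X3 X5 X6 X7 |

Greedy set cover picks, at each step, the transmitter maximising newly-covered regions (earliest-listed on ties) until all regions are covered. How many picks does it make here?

2

Greedy: pick Bravo (covers 5 new) → pick Echo (covers 2 new). Total picks: 2.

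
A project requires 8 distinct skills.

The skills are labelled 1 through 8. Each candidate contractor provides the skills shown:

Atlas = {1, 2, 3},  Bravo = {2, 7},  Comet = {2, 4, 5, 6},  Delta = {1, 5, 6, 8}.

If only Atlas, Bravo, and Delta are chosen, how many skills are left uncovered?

1

Union of Atlas, Bravo, Delta = {1, 2, 3, 5, 6, 7, 8}.
Not covered: 4 — 1 skill.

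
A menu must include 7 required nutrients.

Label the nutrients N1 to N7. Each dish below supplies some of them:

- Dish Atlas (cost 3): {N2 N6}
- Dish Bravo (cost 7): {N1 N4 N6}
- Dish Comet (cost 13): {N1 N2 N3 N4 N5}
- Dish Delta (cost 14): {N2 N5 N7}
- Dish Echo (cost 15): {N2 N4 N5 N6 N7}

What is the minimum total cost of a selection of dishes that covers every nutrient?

Comet, Echo together cover every nutrient (Comet ∪ Echo = {N1, N2, N3, N4, N5, N6, N7}); total cost 13 + 15 = 28.
The greedy pick Atlas, Comet, Delta costs 30; no covering selection beats 28.

28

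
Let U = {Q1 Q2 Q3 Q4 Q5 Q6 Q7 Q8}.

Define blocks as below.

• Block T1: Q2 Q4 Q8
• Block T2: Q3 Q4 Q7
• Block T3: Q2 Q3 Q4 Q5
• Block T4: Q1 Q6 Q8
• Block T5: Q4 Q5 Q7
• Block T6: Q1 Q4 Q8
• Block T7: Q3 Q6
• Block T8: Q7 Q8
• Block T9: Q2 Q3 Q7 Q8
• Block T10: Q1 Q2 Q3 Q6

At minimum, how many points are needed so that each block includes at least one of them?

Take H = {Q4, Q6, Q8}. Each listed block contains at least one of these, so H is a hitting set of size 3.
No choice of 2 points meets every block, so 3 is the minimum.

3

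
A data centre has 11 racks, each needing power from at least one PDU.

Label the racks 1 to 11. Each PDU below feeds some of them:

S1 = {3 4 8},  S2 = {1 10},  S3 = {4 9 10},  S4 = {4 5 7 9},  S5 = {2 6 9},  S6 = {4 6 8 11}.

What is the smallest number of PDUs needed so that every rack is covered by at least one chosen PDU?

5

Take {S1, S2, S4, S5, S6}. Their union is {1, 2, 3, 4, 5, 6, 7, 8, 9, 10, 11}, which is all 11 racks.
No 4 of the 6 PDUs cover everything (all 15 combinations miss at least one rack), so 5 is optimal.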